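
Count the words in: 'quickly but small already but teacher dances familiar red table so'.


Counting words by splitting on spaces:
  Word 1: 'quickly'
  Word 2: 'but'
  Word 3: 'small'
  Word 4: 'already'
  Word 5: 'but'
  Word 6: 'teacher'
  Word 7: 'dances'
  Word 8: 'familiar'
  Word 9: 'red'
  Word 10: 'table'
  Word 11: 'so'
Total words: 11

11


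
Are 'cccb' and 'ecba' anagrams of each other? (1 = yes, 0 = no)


Sort characters of 'cccb': 'bccc'
Sort characters of 'ecba': 'abce'
Sorted forms differ -> they are NOT anagrams
Result: 0

0


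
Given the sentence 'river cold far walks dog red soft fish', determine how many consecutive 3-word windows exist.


Word trigrams from [8] words:
  Trigram 1: (river cold far)
  Trigram 2: (cold far walks)
  Trigram 3: (far walks dog)
  Trigram 4: (walks dog red)
  Trigram 5: (dog red soft)
  Trigram 6: (red soft fish)
Total word trigrams: 8 - 2 = 6

6


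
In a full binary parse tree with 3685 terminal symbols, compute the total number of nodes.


Leaf nodes (terminals): 3685
Internal nodes = n - 1 = 3685 - 1 = 3684
Total = leaves + internal = 3685 + 3684 = 7369

7369


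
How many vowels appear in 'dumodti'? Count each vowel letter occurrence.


Scanning each character of 'dumodti':
  Position 1: 'd' -> consonant (running count: 0)
  Position 2: 'u' -> vowel (running count: 1)
  Position 3: 'm' -> consonant (running count: 1)
  Position 4: 'o' -> vowel (running count: 2)
  Position 5: 'd' -> consonant (running count: 2)
  Position 6: 't' -> consonant (running count: 2)
  Position 7: 'i' -> vowel (running count: 3)
Total vowels: 3

3


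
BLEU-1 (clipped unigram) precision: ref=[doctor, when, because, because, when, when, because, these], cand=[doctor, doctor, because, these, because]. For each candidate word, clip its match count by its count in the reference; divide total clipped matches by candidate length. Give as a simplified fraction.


Reference word counts: {'because': 3, 'doctor': 1, 'these': 1, 'when': 3}
Checking each candidate word (with clipping):
  'doctor' -> in reference (ref count 1, used 1/1) -> match (matches: 1)
  'doctor' -> ref count 1 already used up (1/1) -> clipped, no match (matches: 1)
  'because' -> in reference (ref count 3, used 1/3) -> match (matches: 2)
  'these' -> in reference (ref count 1, used 1/1) -> match (matches: 3)
  'because' -> in reference (ref count 3, used 2/3) -> match (matches: 4)
Clipped matches: 4, Candidate length: 5
Precision = 4/5

4/5


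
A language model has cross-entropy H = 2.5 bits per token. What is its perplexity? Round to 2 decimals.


Perplexity formula: PP = 2^H
H = 2.5
PP = 2^2.5
Decompose: 2^2.5 = 2^2 * 2^0.5 = 2^2 * sqrt(2)
2^2 = 4, sqrt(2) ~ 1.4142136
PP ~ 4 * 1.4142136 = 5.6568544
Rounded to 2 decimals: 5.66

5.66


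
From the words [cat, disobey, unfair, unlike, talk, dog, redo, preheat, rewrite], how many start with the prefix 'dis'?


Checking each word for prefix 'dis':
  'cat' -> no (count: 0)
  'disobey' -> YES, starts with 'dis' (count: 1)
  'unfair' -> no (count: 1)
  'unlike' -> no (count: 1)
  'talk' -> no (count: 1)
  'dog' -> no (count: 1)
  'redo' -> no (count: 1)
  'preheat' -> no (count: 1)
  'rewrite' -> no (count: 1)
Total with prefix 'dis': 1

1


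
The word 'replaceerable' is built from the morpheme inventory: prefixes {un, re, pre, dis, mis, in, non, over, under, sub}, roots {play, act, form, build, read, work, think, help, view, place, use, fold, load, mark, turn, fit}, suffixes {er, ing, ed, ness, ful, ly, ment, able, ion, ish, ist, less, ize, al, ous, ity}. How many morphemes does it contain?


Segmenting 'replaceerable' against the inventory:
  're' -> prefix (morpheme 1)
  'place' -> root (morpheme 2)
  'er' -> suffix (morpheme 3)
  'able' -> suffix (morpheme 4)
Total morphemes: 4

4


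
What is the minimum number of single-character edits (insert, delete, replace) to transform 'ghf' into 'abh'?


Building DP table for s1='ghf' (len 3) and s2='abh' (len 3):
       a  b  h
    0  1  2  3
  g 1  1  2  3
  h 2  2  2  2
  f 3  3  3  3
Edit distance = dp[3][3] = 3

3


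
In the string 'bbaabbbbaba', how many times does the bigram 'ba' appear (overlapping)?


Scanning 'bbaabbbbaba' for bigram 'ba':
  Position 0: 'bb' -> no
  Position 1: 'ba' -> MATCH
  Position 2: 'aa' -> no
  Position 3: 'ab' -> no
  Position 4: 'bb' -> no
  Position 5: 'bb' -> no
  Position 6: 'bb' -> no
  Position 7: 'ba' -> MATCH
  Position 8: 'ab' -> no
  Position 9: 'ba' -> MATCH
Total matches: 3

3


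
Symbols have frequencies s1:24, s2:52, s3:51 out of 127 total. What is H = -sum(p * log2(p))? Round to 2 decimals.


Computing entropy H = -sum(p_i * log2(p_i)):
  s1: p = 24/127 = 0.1890, -p*log2(p) = 0.4542
  s2: p = 52/127 = 0.4094, -p*log2(p) = 0.5275
  s3: p = 51/127 = 0.4016, -p*log2(p) = 0.5286
H = sum of terms = 1.5103
Rounded to 2 decimals: 1.51

1.51


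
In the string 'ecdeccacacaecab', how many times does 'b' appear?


Scanning 'ecdeccacacaecab' for 'b':
  Position 14: 'b' -> MATCH (count: 1)
Total occurrences of 'b': 1

1


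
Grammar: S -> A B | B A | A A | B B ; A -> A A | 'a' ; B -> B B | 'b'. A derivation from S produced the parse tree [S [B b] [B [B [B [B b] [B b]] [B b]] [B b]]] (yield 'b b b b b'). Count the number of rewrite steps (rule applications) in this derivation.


Every bracketed nonterminal node [X ...] in the tree is produced by exactly one rule application.
Reading the tree off as a leftmost derivation:
  Step 1: S  =>  B B   (applied S -> B B)
  Step 2: B B  =>  b B   (applied B -> b)
  Step 3: b B  =>  b B B   (applied B -> B B)
  Step 4: b B B  =>  b B B B   (applied B -> B B)
  Step 5: b B B B  =>  b B B B B   (applied B -> B B)
  Step 6: b B B B B  =>  b b B B B   (applied B -> b)
  Step 7: b b B B B  =>  b b b B B   (applied B -> b)
  Step 8: b b b B B  =>  b b b b B   (applied B -> b)
  Step 9: b b b b B  =>  b b b b b   (applied B -> b)
Final yield: b b b b b
Total rewrite steps: 9

9


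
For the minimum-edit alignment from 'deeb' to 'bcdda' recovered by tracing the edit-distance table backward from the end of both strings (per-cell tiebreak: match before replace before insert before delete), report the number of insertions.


Edit distance = 5. Backtracking from cell (4, 5) with preference match > replace > insert > delete,
then listing the resulting alignment 'deeb' -> 'bcdda' left to right:
  Step 1: insert 'b' [insertion #1]
  Step 2: replace d->c
  Step 3: replace e->d
  Step 4: replace e->d
  Step 5: replace b->a
Total insertions: 1

1


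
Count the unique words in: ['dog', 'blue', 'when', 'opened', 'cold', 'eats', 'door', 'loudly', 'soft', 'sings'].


Listing all tokens and tracking unique types:
  Token 1: 'dog' -> NEW (unique so far: 1)
  Token 2: 'blue' -> NEW (unique so far: 2)
  Token 3: 'when' -> NEW (unique so far: 3)
  Token 4: 'opened' -> NEW (unique so far: 4)
  Token 5: 'cold' -> NEW (unique so far: 5)
  Token 6: 'eats' -> NEW (unique so far: 6)
  Token 7: 'door' -> NEW (unique so far: 7)
  Token 8: 'loudly' -> NEW (unique so far: 8)
  Token 9: 'soft' -> NEW (unique so far: 9)
  Token 10: 'sings' -> NEW (unique so far: 10)
Unique types: ('blue', 'cold', 'dog', 'door', 'eats', 'loudly', 'opened', 'sings', 'soft', 'when')
Vocabulary size: 10

10


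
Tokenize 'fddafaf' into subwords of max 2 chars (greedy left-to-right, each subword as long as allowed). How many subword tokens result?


'fddafaf' has 7 characters.
Chunking with max size 2:
  Chunk 1: 'fd' (positions 0-1)
  Chunk 2: 'da' (positions 2-3)
  Chunk 3: 'fa' (positions 4-5)
  Chunk 4: 'f' (positions 6-6)
Total chunks: ceil(7 / 2) = 4

4


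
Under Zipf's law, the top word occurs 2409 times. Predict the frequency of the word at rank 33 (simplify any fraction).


Zipf's law: freq(rank) = f1 / rank
f1 = 2409, rank = 33
freq = 2409 / 33
= 73

73


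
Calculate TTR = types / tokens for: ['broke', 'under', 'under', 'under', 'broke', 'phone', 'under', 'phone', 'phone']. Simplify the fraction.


Tokens: 9
Unique types: ('broke', 'phone', 'under') = 3
TTR = 3/9
Simplify: divide both by 3 -> 1/3
TTR = 1/3

1/3


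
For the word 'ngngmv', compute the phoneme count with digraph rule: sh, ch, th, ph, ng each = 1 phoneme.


Parsing 'ngngmv' greedily, digraphs first:
  'ng' -> digraph (1 consonant phoneme) (phonemes so far: 1)
  'ng' -> digraph (1 consonant phoneme) (phonemes so far: 2)
  'm' -> consonant phoneme (phonemes so far: 3)
  'v' -> consonant phoneme (phonemes so far: 4)
Total phonemes: 4

4


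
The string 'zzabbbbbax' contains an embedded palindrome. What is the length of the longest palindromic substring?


Scanning 'zzabbbbbax' for palindromic substrings.
Substring at positions 2-8: 'abbbbba'.
Check: reverse('abbbbba') = 'abbbbba' -> palindrome confirmed.
Neighbouring characters ('z' / 'x') break symmetry, so it cannot extend further.
No longer palindromic substring exists; longest length = 7

7


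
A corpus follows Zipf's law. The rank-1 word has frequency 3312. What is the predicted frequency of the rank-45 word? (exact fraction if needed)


Zipf's law: freq(rank) = f1 / rank
f1 = 3312, rank = 45
freq = 3312 / 45
GCD(3312, 45) = 9
Simplified: 368/5

368/5


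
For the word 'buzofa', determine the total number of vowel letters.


Scanning each character of 'buzofa':
  Position 1: 'b' -> consonant (running count: 0)
  Position 2: 'u' -> vowel (running count: 1)
  Position 3: 'z' -> consonant (running count: 1)
  Position 4: 'o' -> vowel (running count: 2)
  Position 5: 'f' -> consonant (running count: 2)
  Position 6: 'a' -> vowel (running count: 3)
Total vowels: 3

3


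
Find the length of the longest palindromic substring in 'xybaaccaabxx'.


Scanning 'xybaaccaabxx' for palindromic substrings.
Substring at positions 2-9: 'baaccaab'.
Check: reverse('baaccaab') = 'baaccaab' -> palindrome confirmed.
Neighbouring characters ('y' / 'x') break symmetry, so it cannot extend further.
No longer palindromic substring exists; longest length = 8

8


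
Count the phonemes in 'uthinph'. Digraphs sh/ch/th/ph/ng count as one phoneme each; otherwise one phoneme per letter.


Parsing 'uthinph' greedily, digraphs first:
  'u' -> vowel phoneme (phonemes so far: 1)
  'th' -> digraph (1 consonant phoneme) (phonemes so far: 2)
  'i' -> vowel phoneme (phonemes so far: 3)
  'n' -> consonant phoneme (phonemes so far: 4)
  'ph' -> digraph (1 consonant phoneme) (phonemes so far: 5)
Total phonemes: 5

5


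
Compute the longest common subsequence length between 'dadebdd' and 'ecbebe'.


DP table for LCS of 'dadebdd' and 'ecbebe':
       e  c  b  e  b  e
    0  0  0  0  0  0  0
  d 0  0  0  0  0  0  0
  a 0  0  0  0  0  0  0
  d 0  0  0  0  0  0  0
  e 0  1  1  1  1  1  1
  b 0  1  1  2  2  2  2
  d 0  1  1  2  2  2  2
  d 0  1  1  2  2  2  2
LCS: 'eb'
LCS length = 2

2


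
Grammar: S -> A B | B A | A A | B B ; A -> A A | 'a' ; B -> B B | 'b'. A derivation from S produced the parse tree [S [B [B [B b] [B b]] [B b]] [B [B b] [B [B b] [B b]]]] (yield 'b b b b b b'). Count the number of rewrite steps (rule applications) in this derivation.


Every bracketed nonterminal node [X ...] in the tree is produced by exactly one rule application.
Reading the tree off as a leftmost derivation:
  Step 1: S  =>  B B   (applied S -> B B)
  Step 2: B B  =>  B B B   (applied B -> B B)
  Step 3: B B B  =>  B B B B   (applied B -> B B)
  Step 4: B B B B  =>  b B B B   (applied B -> b)
  Step 5: b B B B  =>  b b B B   (applied B -> b)
  Step 6: b b B B  =>  b b b B   (applied B -> b)
  Step 7: b b b B  =>  b b b B B   (applied B -> B B)
  Step 8: b b b B B  =>  b b b b B   (applied B -> b)
  Step 9: b b b b B  =>  b b b b B B   (applied B -> B B)
  Step 10: b b b b B B  =>  b b b b b B   (applied B -> b)
  Step 11: b b b b b B  =>  b b b b b b   (applied B -> b)
Final yield: b b b b b b
Total rewrite steps: 11

11


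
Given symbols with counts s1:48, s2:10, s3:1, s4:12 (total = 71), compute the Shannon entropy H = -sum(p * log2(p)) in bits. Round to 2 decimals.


Computing entropy H = -sum(p_i * log2(p_i)):
  s1: p = 48/71 = 0.6761, -p*log2(p) = 0.3818
  s2: p = 10/71 = 0.1408, -p*log2(p) = 0.3983
  s3: p = 1/71 = 0.0141, -p*log2(p) = 0.0866
  s4: p = 12/71 = 0.1690, -p*log2(p) = 0.4335
H = sum of terms = 1.3002
Rounded to 2 decimals: 1.30

1.30


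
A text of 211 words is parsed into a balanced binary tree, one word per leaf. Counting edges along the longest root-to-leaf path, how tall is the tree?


In a balanced binary tree with n leaves the deepest leaf is ceil(log2(n)) edges below the root.
log2(211) = 7.7211
ceil(7.7211) = 8
height (edges) = 8

8


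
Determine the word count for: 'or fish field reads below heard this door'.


Counting words by splitting on spaces:
  Word 1: 'or'
  Word 2: 'fish'
  Word 3: 'field'
  Word 4: 'reads'
  Word 5: 'below'
  Word 6: 'heard'
  Word 7: 'this'
  Word 8: 'door'
Total words: 8

8


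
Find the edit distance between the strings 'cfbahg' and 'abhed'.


Building DP table for s1='cfbahg' (len 6) and s2='abhed' (len 5):
       a  b  h  e  d
    0  1  2  3  4  5
  c 1  1  2  3  4  5
  f 2  2  2  3  4  5
  b 3  3  2  3  4  5
  a 4  3  3  3  4  5
  h 5  4  4  3  4  5
  g 6  5  5  4  4  5
Edit distance = dp[6][5] = 5

5


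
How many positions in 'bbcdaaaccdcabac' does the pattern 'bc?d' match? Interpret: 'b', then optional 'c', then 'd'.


Pattern: bc?d means 'b', then optional 'c', then 'd'.
Scanning 'bbcdaaaccdcabac' position-by-position:
  Pos 0: window 'bbc' -> no
  Pos 1: window 'bcd' -> MATCH
  Pos 2: window 'cda' -> no
  Pos 3: window 'daa' -> no
  Pos 4: window 'aaa' -> no
  Pos 5: window 'aac' -> no
  Pos 6: window 'acc' -> no
  Pos 7: window 'ccd' -> no
  Pos 8: window 'cdc' -> no
  Pos 9: window 'dca' -> no
  Pos 10: window 'cab' -> no
  Pos 11: window 'aba' -> no
  Pos 12: window 'bac' -> no
  Pos 13: window 'ac' -> no
  Pos 14: window 'c' -> no
Total matches: 1

1


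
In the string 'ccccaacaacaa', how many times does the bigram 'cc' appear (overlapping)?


Scanning 'ccccaacaacaa' for bigram 'cc':
  Position 0: 'cc' -> MATCH
  Position 1: 'cc' -> MATCH
  Position 2: 'cc' -> MATCH
  Position 3: 'ca' -> no
  Position 4: 'aa' -> no
  Position 5: 'ac' -> no
  Position 6: 'ca' -> no
  Position 7: 'aa' -> no
  Position 8: 'ac' -> no
  Position 9: 'ca' -> no
  Position 10: 'aa' -> no
Total matches: 3

3


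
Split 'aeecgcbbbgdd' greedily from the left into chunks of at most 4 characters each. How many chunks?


'aeecgcbbbgdd' has 12 characters.
Chunking with max size 4:
  Chunk 1: 'aeec' (positions 0-3)
  Chunk 2: 'gcbb' (positions 4-7)
  Chunk 3: 'bgdd' (positions 8-11)
Total chunks: ceil(12 / 4) = 3

3


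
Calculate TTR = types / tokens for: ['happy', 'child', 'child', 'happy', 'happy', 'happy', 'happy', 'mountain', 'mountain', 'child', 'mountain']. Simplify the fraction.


Tokens: 11
Unique types: ('child', 'happy', 'mountain') = 3
TTR = 3/11
Already in lowest terms.

3/11


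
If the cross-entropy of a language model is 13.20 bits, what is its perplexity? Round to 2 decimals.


Perplexity formula: PP = 2^H
H = 13.20
PP = 2^13.20
Decompose: 2^13.20 = 2^13 * 2^0.20
2^13 = 8192, 2^0.20 ~ 1.1486984
PP ~ 8192 * 1.1486984 = 9410.1372928
Rounded to 2 decimals: 9410.14

9410.14


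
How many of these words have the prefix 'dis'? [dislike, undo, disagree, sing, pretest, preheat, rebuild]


Checking each word for prefix 'dis':
  'dislike' -> YES, starts with 'dis' (count: 1)
  'undo' -> no (count: 1)
  'disagree' -> YES, starts with 'dis' (count: 2)
  'sing' -> no (count: 2)
  'pretest' -> no (count: 2)
  'preheat' -> no (count: 2)
  'rebuild' -> no (count: 2)
Total with prefix 'dis': 2

2


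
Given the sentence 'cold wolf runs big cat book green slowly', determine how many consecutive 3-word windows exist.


Word trigrams from [8] words:
  Trigram 1: (cold wolf runs)
  Trigram 2: (wolf runs big)
  Trigram 3: (runs big cat)
  Trigram 4: (big cat book)
  Trigram 5: (cat book green)
  Trigram 6: (book green slowly)
Total word trigrams: 8 - 2 = 6

6


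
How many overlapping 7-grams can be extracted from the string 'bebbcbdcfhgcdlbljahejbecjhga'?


String 'bebbcbdcfhgcdlbljahejbecjhga' has length L = 28.
Number of overlapping n-grams = L - n + 1
Substituting: 28 - 7 + 1 = 22

22


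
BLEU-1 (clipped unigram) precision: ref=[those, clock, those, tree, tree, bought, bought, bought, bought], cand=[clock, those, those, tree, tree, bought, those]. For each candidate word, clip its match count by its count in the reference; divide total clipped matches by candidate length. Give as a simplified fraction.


Reference word counts: {'bought': 4, 'clock': 1, 'those': 2, 'tree': 2}
Checking each candidate word (with clipping):
  'clock' -> in reference (ref count 1, used 1/1) -> match (matches: 1)
  'those' -> in reference (ref count 2, used 1/2) -> match (matches: 2)
  'those' -> in reference (ref count 2, used 2/2) -> match (matches: 3)
  'tree' -> in reference (ref count 2, used 1/2) -> match (matches: 4)
  'tree' -> in reference (ref count 2, used 2/2) -> match (matches: 5)
  'bought' -> in reference (ref count 4, used 1/4) -> match (matches: 6)
  'those' -> ref count 2 already used up (2/2) -> clipped, no match (matches: 6)
Clipped matches: 6, Candidate length: 7
Precision = 6/7

6/7


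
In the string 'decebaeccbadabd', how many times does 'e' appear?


Scanning 'decebaeccbadabd' for 'e':
  Position 1: 'e' -> MATCH (count: 1)
  Position 3: 'e' -> MATCH (count: 2)
  Position 6: 'e' -> MATCH (count: 3)
Total occurrences of 'e': 3

3


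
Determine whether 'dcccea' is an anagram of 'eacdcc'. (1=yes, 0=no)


Sort characters of 'dcccea': 'acccde'
Sort characters of 'eacdcc': 'acccde'
Sorted forms match -> they ARE anagrams
Result: 1

1


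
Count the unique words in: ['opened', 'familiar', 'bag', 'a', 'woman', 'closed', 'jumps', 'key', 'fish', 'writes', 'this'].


Listing all tokens and tracking unique types:
  Token 1: 'opened' -> NEW (unique so far: 1)
  Token 2: 'familiar' -> NEW (unique so far: 2)
  Token 3: 'bag' -> NEW (unique so far: 3)
  Token 4: 'a' -> NEW (unique so far: 4)
  Token 5: 'woman' -> NEW (unique so far: 5)
  Token 6: 'closed' -> NEW (unique so far: 6)
  Token 7: 'jumps' -> NEW (unique so far: 7)
  Token 8: 'key' -> NEW (unique so far: 8)
  Token 9: 'fish' -> NEW (unique so far: 9)
  Token 10: 'writes' -> NEW (unique so far: 10)
  Token 11: 'this' -> NEW (unique so far: 11)
Unique types: ('a', 'bag', 'closed', 'familiar', 'fish', 'jumps', 'key', 'opened', 'this', 'woman', 'writes')
Vocabulary size: 11

11


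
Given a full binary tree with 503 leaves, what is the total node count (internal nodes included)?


Leaf nodes (terminals): 503
Internal nodes = n - 1 = 503 - 1 = 502
Total = leaves + internal = 503 + 502 = 1005

1005


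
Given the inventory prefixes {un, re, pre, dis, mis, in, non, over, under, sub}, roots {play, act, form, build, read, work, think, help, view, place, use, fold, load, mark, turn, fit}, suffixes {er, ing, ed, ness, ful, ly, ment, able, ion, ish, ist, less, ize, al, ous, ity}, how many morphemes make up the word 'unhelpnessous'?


Segmenting 'unhelpnessous' against the inventory:
  'un' -> prefix (morpheme 1)
  'help' -> root (morpheme 2)
  'ness' -> suffix (morpheme 3)
  'ous' -> suffix (morpheme 4)
Total morphemes: 4

4


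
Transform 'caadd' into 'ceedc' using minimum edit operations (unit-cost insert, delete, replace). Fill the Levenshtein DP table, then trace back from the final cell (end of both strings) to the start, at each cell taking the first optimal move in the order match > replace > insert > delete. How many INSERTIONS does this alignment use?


Edit distance = 3. Backtracking from cell (5, 5) with preference match > replace > insert > delete,
then listing the resulting alignment 'caadd' -> 'ceedc' left to right:
  Step 1: keep 'c'
  Step 2: replace a->e
  Step 3: replace a->e
  Step 4: keep 'd'
  Step 5: replace d->c
Total insertions: 0

0


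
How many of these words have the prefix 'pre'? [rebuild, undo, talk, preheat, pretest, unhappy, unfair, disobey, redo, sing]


Checking each word for prefix 'pre':
  'rebuild' -> no (count: 0)
  'undo' -> no (count: 0)
  'talk' -> no (count: 0)
  'preheat' -> YES, starts with 'pre' (count: 1)
  'pretest' -> YES, starts with 'pre' (count: 2)
  'unhappy' -> no (count: 2)
  'unfair' -> no (count: 2)
  'disobey' -> no (count: 2)
  'redo' -> no (count: 2)
  'sing' -> no (count: 2)
Total with prefix 'pre': 2

2


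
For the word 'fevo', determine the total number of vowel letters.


Scanning each character of 'fevo':
  Position 1: 'f' -> consonant (running count: 0)
  Position 2: 'e' -> vowel (running count: 1)
  Position 3: 'v' -> consonant (running count: 1)
  Position 4: 'o' -> vowel (running count: 2)
Total vowels: 2

2


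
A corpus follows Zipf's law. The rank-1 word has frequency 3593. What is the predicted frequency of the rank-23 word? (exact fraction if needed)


Zipf's law: freq(rank) = f1 / rank
f1 = 3593, rank = 23
freq = 3593 / 23
GCD(3593, 23) = 1
Simplified: 3593/23

3593/23


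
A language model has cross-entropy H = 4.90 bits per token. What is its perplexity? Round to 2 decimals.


Perplexity formula: PP = 2^H
H = 4.90
PP = 2^4.90
Decompose: 2^4.90 = 2^4 * 2^0.90
2^4 = 16, 2^0.90 ~ 1.8660660
PP ~ 16 * 1.8660660 = 29.8570560
Rounded to 2 decimals: 29.86

29.86


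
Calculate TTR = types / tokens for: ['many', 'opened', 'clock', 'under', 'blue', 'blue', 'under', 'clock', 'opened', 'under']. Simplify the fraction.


Tokens: 10
Unique types: ('blue', 'clock', 'many', 'opened', 'under') = 5
TTR = 5/10
Simplify: divide both by 5 -> 1/2
TTR = 1/2

1/2


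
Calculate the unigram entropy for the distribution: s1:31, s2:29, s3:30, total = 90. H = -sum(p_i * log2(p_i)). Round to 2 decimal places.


Computing entropy H = -sum(p_i * log2(p_i)):
  s1: p = 31/90 = 0.3444, -p*log2(p) = 0.5296
  s2: p = 29/90 = 0.3222, -p*log2(p) = 0.5265
  s3: p = 30/90 = 0.3333, -p*log2(p) = 0.5283
H = sum of terms = 1.5844
Rounded to 2 decimals: 1.58

1.58


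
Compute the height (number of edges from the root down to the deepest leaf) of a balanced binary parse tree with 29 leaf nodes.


In a balanced binary tree with n leaves the deepest leaf is ceil(log2(n)) edges below the root.
log2(29) = 4.8580
ceil(4.8580) = 5
height (edges) = 5

5


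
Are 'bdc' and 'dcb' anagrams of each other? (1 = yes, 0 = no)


Sort characters of 'bdc': 'bcd'
Sort characters of 'dcb': 'bcd'
Sorted forms match -> they ARE anagrams
Result: 1

1


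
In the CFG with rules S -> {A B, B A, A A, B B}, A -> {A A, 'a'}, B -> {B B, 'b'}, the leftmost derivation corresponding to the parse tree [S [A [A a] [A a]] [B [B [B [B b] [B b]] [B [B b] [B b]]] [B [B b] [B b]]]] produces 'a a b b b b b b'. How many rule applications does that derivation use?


Every bracketed nonterminal node [X ...] in the tree is produced by exactly one rule application.
Reading the tree off as a leftmost derivation:
  Step 1: S  =>  A B   (applied S -> A B)
  Step 2: A B  =>  A A B   (applied A -> A A)
  Step 3: A A B  =>  a A B   (applied A -> a)
  Step 4: a A B  =>  a a B   (applied A -> a)
  Step 5: a a B  =>  a a B B   (applied B -> B B)
  Step 6: a a B B  =>  a a B B B   (applied B -> B B)
  Step 7: a a B B B  =>  a a B B B B   (applied B -> B B)
  Step 8: a a B B B B  =>  a a b B B B   (applied B -> b)
  Step 9: a a b B B B  =>  a a b b B B   (applied B -> b)
  Step 10: a a b b B B  =>  a a b b B B B   (applied B -> B B)
  Step 11: a a b b B B B  =>  a a b b b B B   (applied B -> b)
  Step 12: a a b b b B B  =>  a a b b b b B   (applied B -> b)
  Step 13: a a b b b b B  =>  a a b b b b B B   (applied B -> B B)
  Step 14: a a b b b b B B  =>  a a b b b b b B   (applied B -> b)
  Step 15: a a b b b b b B  =>  a a b b b b b b   (applied B -> b)
Final yield: a a b b b b b b
Total rewrite steps: 15

15


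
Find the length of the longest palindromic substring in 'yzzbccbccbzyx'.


Scanning 'yzzbccbccbzyx' for palindromic substrings.
Substring at positions 2-10: 'zbccbccbz'.
Check: reverse('zbccbccbz') = 'zbccbccbz' -> palindrome confirmed.
Neighbouring characters ('z' / 'y') break symmetry, so it cannot extend further.
No longer palindromic substring exists; longest length = 9

9


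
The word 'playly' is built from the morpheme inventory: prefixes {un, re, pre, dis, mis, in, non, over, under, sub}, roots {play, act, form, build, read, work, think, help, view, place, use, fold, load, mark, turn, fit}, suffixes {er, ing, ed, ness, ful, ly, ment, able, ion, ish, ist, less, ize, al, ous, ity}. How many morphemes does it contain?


Segmenting 'playly' against the inventory:
  'play' -> root (morpheme 1)
  'ly' -> suffix (morpheme 2)
Total morphemes: 2

2


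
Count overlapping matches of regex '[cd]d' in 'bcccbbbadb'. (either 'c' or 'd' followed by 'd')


Pattern: [cd]d means either 'c' or 'd' followed by 'd'.
Scanning 'bcccbbbadb' position-by-position:
  Pos 0: window 'bc' -> no
  Pos 1: window 'cc' -> no
  Pos 2: window 'cc' -> no
  Pos 3: window 'cb' -> no
  Pos 4: window 'bb' -> no
  Pos 5: window 'bb' -> no
  Pos 6: window 'ba' -> no
  Pos 7: window 'ad' -> no
  Pos 8: window 'db' -> no
  Pos 9: window 'b' -> no
Total matches: 0

0


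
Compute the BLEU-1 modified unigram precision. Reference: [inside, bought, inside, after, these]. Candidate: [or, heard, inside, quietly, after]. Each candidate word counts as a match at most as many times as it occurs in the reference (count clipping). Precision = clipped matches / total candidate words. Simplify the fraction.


Reference word counts: {'after': 1, 'bought': 1, 'inside': 2, 'these': 1}
Checking each candidate word (with clipping):
  'or' -> not in reference -> no match (matches: 0)
  'heard' -> not in reference -> no match (matches: 0)
  'inside' -> in reference (ref count 2, used 1/2) -> match (matches: 1)
  'quietly' -> not in reference -> no match (matches: 1)
  'after' -> in reference (ref count 1, used 1/1) -> match (matches: 2)
Clipped matches: 2, Candidate length: 5
Precision = 2/5

2/5


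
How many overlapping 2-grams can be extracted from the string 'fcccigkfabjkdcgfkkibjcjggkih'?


String 'fcccigkfabjkdcgfkkibjcjggkih' has length L = 28.
Number of overlapping n-grams = L - n + 1
Substituting: 28 - 2 + 1 = 27

27


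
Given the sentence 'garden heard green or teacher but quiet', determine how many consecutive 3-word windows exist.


Word trigrams from [7] words:
  Trigram 1: (garden heard green)
  Trigram 2: (heard green or)
  Trigram 3: (green or teacher)
  Trigram 4: (or teacher but)
  Trigram 5: (teacher but quiet)
Total word trigrams: 7 - 2 = 5

5


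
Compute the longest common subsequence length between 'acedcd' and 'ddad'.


DP table for LCS of 'acedcd' and 'ddad':
       d  d  a  d
    0  0  0  0  0
  a 0  0  0  1  1
  c 0  0  0  1  1
  e 0  0  0  1  1
  d 0  1  1  1  2
  c 0  1  1  1  2
  d 0  1  2  2  2
LCS: 'ad'
LCS length = 2

2


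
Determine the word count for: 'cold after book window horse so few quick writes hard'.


Counting words by splitting on spaces:
  Word 1: 'cold'
  Word 2: 'after'
  Word 3: 'book'
  Word 4: 'window'
  Word 5: 'horse'
  Word 6: 'so'
  Word 7: 'few'
  Word 8: 'quick'
  Word 9: 'writes'
  Word 10: 'hard'
Total words: 10

10


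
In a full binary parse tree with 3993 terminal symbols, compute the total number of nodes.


Leaf nodes (terminals): 3993
Internal nodes = n - 1 = 3993 - 1 = 3992
Total = leaves + internal = 3993 + 3992 = 7985

7985


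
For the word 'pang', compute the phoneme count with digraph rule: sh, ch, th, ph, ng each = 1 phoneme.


Parsing 'pang' greedily, digraphs first:
  'p' -> consonant phoneme (phonemes so far: 1)
  'a' -> vowel phoneme (phonemes so far: 2)
  'ng' -> digraph (1 consonant phoneme) (phonemes so far: 3)
Total phonemes: 3

3


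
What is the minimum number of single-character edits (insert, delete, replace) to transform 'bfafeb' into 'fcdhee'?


Building DP table for s1='bfafeb' (len 6) and s2='fcdhee' (len 6):
       f  c  d  h  e  e
    0  1  2  3  4  5  6
  b 1  1  2  3  4  5  6
  f 2  1  2  3  4  5  6
  a 3  2  2  3  4  5  6
  f 4  3  3  3  4  5  6
  e 5  4  4  4  4  4  5
  b 6  5  5  5  5  5  5
Edit distance = dp[6][6] = 5

5


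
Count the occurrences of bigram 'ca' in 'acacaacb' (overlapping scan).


Scanning 'acacaacb' for bigram 'ca':
  Position 0: 'ac' -> no
  Position 1: 'ca' -> MATCH
  Position 2: 'ac' -> no
  Position 3: 'ca' -> MATCH
  Position 4: 'aa' -> no
  Position 5: 'ac' -> no
  Position 6: 'cb' -> no
Total matches: 2

2


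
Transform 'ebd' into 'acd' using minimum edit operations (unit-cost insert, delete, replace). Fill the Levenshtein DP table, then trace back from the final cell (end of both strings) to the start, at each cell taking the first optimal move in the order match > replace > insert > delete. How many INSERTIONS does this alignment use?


Edit distance = 2. Backtracking from cell (3, 3) with preference match > replace > insert > delete,
then listing the resulting alignment 'ebd' -> 'acd' left to right:
  Step 1: replace e->a
  Step 2: replace b->c
  Step 3: keep 'd'
Total insertions: 0

0


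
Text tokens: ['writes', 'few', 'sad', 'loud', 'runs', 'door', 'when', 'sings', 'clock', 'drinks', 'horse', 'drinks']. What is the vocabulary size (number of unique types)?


Listing all tokens and tracking unique types:
  Token 1: 'writes' -> NEW (unique so far: 1)
  Token 2: 'few' -> NEW (unique so far: 2)
  Token 3: 'sad' -> NEW (unique so far: 3)
  Token 4: 'loud' -> NEW (unique so far: 4)
  Token 5: 'runs' -> NEW (unique so far: 5)
  Token 6: 'door' -> NEW (unique so far: 6)
  Token 7: 'when' -> NEW (unique so far: 7)
  Token 8: 'sings' -> NEW (unique so far: 8)
  Token 9: 'clock' -> NEW (unique so far: 9)
  Token 10: 'drinks' -> NEW (unique so far: 10)
  Token 11: 'horse' -> NEW (unique so far: 11)
  Token 12: 'drinks' -> duplicate (unique so far: 11)
Unique types: ('clock', 'door', 'drinks', 'few', 'horse', 'loud', 'runs', 'sad', 'sings', 'when', 'writes')
Vocabulary size: 11

11


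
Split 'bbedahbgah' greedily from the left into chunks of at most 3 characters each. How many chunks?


'bbedahbgah' has 10 characters.
Chunking with max size 3:
  Chunk 1: 'bbe' (positions 0-2)
  Chunk 2: 'dah' (positions 3-5)
  Chunk 3: 'bga' (positions 6-8)
  Chunk 4: 'h' (positions 9-9)
Total chunks: ceil(10 / 3) = 4

4


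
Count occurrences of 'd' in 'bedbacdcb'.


Scanning 'bedbacdcb' for 'd':
  Position 2: 'd' -> MATCH (count: 1)
  Position 6: 'd' -> MATCH (count: 2)
Total occurrences of 'd': 2

2


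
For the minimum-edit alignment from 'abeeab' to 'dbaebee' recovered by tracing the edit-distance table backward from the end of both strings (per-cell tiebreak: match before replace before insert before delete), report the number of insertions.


Edit distance = 5. Backtracking from cell (6, 7) with preference match > replace > insert > delete,
then listing the resulting alignment 'abeeab' -> 'dbaebee' left to right:
  Step 1: replace a->d
  Step 2: keep 'b'
  Step 3: insert 'a' [insertion #1]
  Step 4: keep 'e'
  Step 5: replace e->b
  Step 6: replace a->e
  Step 7: replace b->e
Total insertions: 1

1


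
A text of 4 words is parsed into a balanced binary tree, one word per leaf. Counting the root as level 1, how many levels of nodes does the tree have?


In a balanced binary tree with n leaves the deepest leaf is ceil(log2(n)) edges below the root,
so counting node levels inclusive of root and leaves gives ceil(log2(n)) + 1 levels.
log2(4) = 2.0000
ceil(2.0000) = 2
levels = 2 + 1 = 3

3


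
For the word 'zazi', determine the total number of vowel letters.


Scanning each character of 'zazi':
  Position 1: 'z' -> consonant (running count: 0)
  Position 2: 'a' -> vowel (running count: 1)
  Position 3: 'z' -> consonant (running count: 1)
  Position 4: 'i' -> vowel (running count: 2)
Total vowels: 2

2


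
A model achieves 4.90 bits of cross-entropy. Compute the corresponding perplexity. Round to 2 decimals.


Perplexity formula: PP = 2^H
H = 4.90
PP = 2^4.90
Decompose: 2^4.90 = 2^4 * 2^0.90
2^4 = 16, 2^0.90 ~ 1.8660660
PP ~ 16 * 1.8660660 = 29.8570560
Rounded to 2 decimals: 29.86

29.86


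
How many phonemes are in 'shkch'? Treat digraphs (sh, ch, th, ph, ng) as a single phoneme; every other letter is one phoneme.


Parsing 'shkch' greedily, digraphs first:
  'sh' -> digraph (1 consonant phoneme) (phonemes so far: 1)
  'k' -> consonant phoneme (phonemes so far: 2)
  'ch' -> digraph (1 consonant phoneme) (phonemes so far: 3)
Total phonemes: 3

3


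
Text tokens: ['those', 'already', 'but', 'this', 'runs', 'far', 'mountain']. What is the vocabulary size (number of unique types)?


Listing all tokens and tracking unique types:
  Token 1: 'those' -> NEW (unique so far: 1)
  Token 2: 'already' -> NEW (unique so far: 2)
  Token 3: 'but' -> NEW (unique so far: 3)
  Token 4: 'this' -> NEW (unique so far: 4)
  Token 5: 'runs' -> NEW (unique so far: 5)
  Token 6: 'far' -> NEW (unique so far: 6)
  Token 7: 'mountain' -> NEW (unique so far: 7)
Unique types: ('already', 'but', 'far', 'mountain', 'runs', 'this', 'those')
Vocabulary size: 7

7


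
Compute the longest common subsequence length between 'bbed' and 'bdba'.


DP table for LCS of 'bbed' and 'bdba':
       b  d  b  a
    0  0  0  0  0
  b 0  1  1  1  1
  b 0  1  1  2  2
  e 0  1  1  2  2
  d 0  1  2  2  2
LCS: 'bb'
LCS length = 2

2


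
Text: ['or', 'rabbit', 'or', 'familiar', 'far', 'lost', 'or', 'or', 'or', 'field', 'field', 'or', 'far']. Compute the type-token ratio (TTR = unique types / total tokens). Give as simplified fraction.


Tokens: 13
Unique types: ('familiar', 'far', 'field', 'lost', 'or', 'rabbit') = 6
TTR = 6/13
Already in lowest terms.

6/13


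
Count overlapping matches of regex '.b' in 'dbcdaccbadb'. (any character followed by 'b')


Pattern: .b means any character followed by 'b'.
Scanning 'dbcdaccbadb' position-by-position:
  Pos 0: window 'db' -> MATCH
  Pos 1: window 'bc' -> no
  Pos 2: window 'cd' -> no
  Pos 3: window 'da' -> no
  Pos 4: window 'ac' -> no
  Pos 5: window 'cc' -> no
  Pos 6: window 'cb' -> MATCH
  Pos 7: window 'ba' -> no
  Pos 8: window 'ad' -> no
  Pos 9: window 'db' -> MATCH
  Pos 10: window 'b' -> no
Total matches: 3

3


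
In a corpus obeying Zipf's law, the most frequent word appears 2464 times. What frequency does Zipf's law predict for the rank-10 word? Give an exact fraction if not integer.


Zipf's law: freq(rank) = f1 / rank
f1 = 2464, rank = 10
freq = 2464 / 10
GCD(2464, 10) = 2
Simplified: 1232/5

1232/5


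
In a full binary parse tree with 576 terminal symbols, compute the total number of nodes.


Leaf nodes (terminals): 576
Internal nodes = n - 1 = 576 - 1 = 575
Total = leaves + internal = 576 + 575 = 1151

1151


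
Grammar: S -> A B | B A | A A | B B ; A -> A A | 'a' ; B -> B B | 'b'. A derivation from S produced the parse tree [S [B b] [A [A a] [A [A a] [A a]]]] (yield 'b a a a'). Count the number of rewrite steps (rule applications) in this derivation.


Every bracketed nonterminal node [X ...] in the tree is produced by exactly one rule application.
Reading the tree off as a leftmost derivation:
  Step 1: S  =>  B A   (applied S -> B A)
  Step 2: B A  =>  b A   (applied B -> b)
  Step 3: b A  =>  b A A   (applied A -> A A)
  Step 4: b A A  =>  b a A   (applied A -> a)
  Step 5: b a A  =>  b a A A   (applied A -> A A)
  Step 6: b a A A  =>  b a a A   (applied A -> a)
  Step 7: b a a A  =>  b a a a   (applied A -> a)
Final yield: b a a a
Total rewrite steps: 7

7


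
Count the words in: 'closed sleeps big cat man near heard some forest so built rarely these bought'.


Counting words by splitting on spaces:
  Word 1: 'closed'
  Word 2: 'sleeps'
  Word 3: 'big'
  Word 4: 'cat'
  Word 5: 'man'
  Word 6: 'near'
  Word 7: 'heard'
  Word 8: 'some'
  Word 9: 'forest'
  Word 10: 'so'
  Word 11: 'built'
  Word 12: 'rarely'
  Word 13: 'these'
  Word 14: 'bought'
Total words: 14

14


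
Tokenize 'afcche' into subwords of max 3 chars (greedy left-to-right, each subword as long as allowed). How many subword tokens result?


'afcche' has 6 characters.
Chunking with max size 3:
  Chunk 1: 'afc' (positions 0-2)
  Chunk 2: 'che' (positions 3-5)
Total chunks: ceil(6 / 3) = 2

2


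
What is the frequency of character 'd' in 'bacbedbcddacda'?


Scanning 'bacbedbcddacda' for 'd':
  Position 5: 'd' -> MATCH (count: 1)
  Position 8: 'd' -> MATCH (count: 2)
  Position 9: 'd' -> MATCH (count: 3)
  Position 12: 'd' -> MATCH (count: 4)
Total occurrences of 'd': 4

4


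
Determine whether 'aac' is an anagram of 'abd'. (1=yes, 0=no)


Sort characters of 'aac': 'aac'
Sort characters of 'abd': 'abd'
Sorted forms differ -> they are NOT anagrams
Result: 0

0


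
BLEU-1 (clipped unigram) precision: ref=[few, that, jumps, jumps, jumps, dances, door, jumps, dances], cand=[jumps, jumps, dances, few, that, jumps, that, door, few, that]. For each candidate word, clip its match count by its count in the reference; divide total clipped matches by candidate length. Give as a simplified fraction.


Reference word counts: {'dances': 2, 'door': 1, 'few': 1, 'jumps': 4, 'that': 1}
Checking each candidate word (with clipping):
  'jumps' -> in reference (ref count 4, used 1/4) -> match (matches: 1)
  'jumps' -> in reference (ref count 4, used 2/4) -> match (matches: 2)
  'dances' -> in reference (ref count 2, used 1/2) -> match (matches: 3)
  'few' -> in reference (ref count 1, used 1/1) -> match (matches: 4)
  'that' -> in reference (ref count 1, used 1/1) -> match (matches: 5)
  'jumps' -> in reference (ref count 4, used 3/4) -> match (matches: 6)
  'that' -> ref count 1 already used up (1/1) -> clipped, no match (matches: 6)
  'door' -> in reference (ref count 1, used 1/1) -> match (matches: 7)
  'few' -> ref count 1 already used up (1/1) -> clipped, no match (matches: 7)
  'that' -> ref count 1 already used up (1/1) -> clipped, no match (matches: 7)
Clipped matches: 7, Candidate length: 10
Precision = 7/10

7/10


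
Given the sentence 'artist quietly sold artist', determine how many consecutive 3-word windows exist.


Word trigrams from [4] words:
  Trigram 1: (artist quietly sold)
  Trigram 2: (quietly sold artist)
Total word trigrams: 4 - 2 = 2

2


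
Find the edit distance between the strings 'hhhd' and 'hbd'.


Building DP table for s1='hhhd' (len 4) and s2='hbd' (len 3):
       h  b  d
    0  1  2  3
  h 1  0  1  2
  h 2  1  1  2
  h 3  2  2  2
  d 4  3  3  2
Edit distance = dp[4][3] = 2

2


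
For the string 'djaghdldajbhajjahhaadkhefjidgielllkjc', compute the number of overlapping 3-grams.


String 'djaghdldajbhajjahhaadkhefjidgielllkjc' has length L = 37.
Number of overlapping n-grams = L - n + 1
Substituting: 37 - 3 + 1 = 35

35


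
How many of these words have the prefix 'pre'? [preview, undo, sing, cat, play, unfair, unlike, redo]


Checking each word for prefix 'pre':
  'preview' -> YES, starts with 'pre' (count: 1)
  'undo' -> no (count: 1)
  'sing' -> no (count: 1)
  'cat' -> no (count: 1)
  'play' -> no (count: 1)
  'unfair' -> no (count: 1)
  'unlike' -> no (count: 1)
  'redo' -> no (count: 1)
Total with prefix 'pre': 1

1


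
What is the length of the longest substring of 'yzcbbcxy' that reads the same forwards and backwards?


Scanning 'yzcbbcxy' for palindromic substrings.
Substring at positions 2-5: 'cbbc'.
Check: reverse('cbbc') = 'cbbc' -> palindrome confirmed.
Neighbouring characters ('z' / 'x') break symmetry, so it cannot extend further.
No longer palindromic substring exists; longest length = 4

4


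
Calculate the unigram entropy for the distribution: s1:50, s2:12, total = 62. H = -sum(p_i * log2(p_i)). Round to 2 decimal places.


Computing entropy H = -sum(p_i * log2(p_i)):
  s1: p = 50/62 = 0.8065, -p*log2(p) = 0.2503
  s2: p = 12/62 = 0.1935, -p*log2(p) = 0.4586
H = sum of terms = 0.7089
Rounded to 2 decimals: 0.71

0.71
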